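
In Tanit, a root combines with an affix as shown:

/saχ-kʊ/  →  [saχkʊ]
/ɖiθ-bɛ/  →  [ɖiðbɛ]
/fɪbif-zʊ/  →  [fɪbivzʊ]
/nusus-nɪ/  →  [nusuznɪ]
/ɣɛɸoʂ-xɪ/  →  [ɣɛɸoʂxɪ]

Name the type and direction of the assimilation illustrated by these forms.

The segment that alternates is /θ/, which surfaces as [ð] when adjacent to /b/.
The change voiceless → voiced matches the voicing of the following /b/, identifying this as voicing assimilation.
Place and manner are unchanged, so the assimilation is partial, not total.
The same holds elsewhere in the data: /f/ → [v] before /z/ (voiceless → voiced, matching voiced); /s/ → [z] before /n/ (voiceless → voiced, matching voiced) — only voicing changes, and always toward the following segment.
Nothing changes in [saχkʊ], [ɣɛɸoʂxɪ]: there the adjacent consonants already agree in voicing (/χ/ and /k/ are both voiceless; /ʂ/ and /x/ are both voiceless), so these forms are consistent with the same rule.
Since the segment that changes precedes the conditioning segment, the assimilation is regressive.

regressive voicing assimilation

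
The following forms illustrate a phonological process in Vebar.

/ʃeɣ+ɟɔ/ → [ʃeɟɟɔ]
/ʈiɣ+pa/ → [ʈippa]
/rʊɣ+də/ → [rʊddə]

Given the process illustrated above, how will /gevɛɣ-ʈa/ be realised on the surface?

The data show regressive total assimilation (/ɣ/ → [ɟ] before /ɟ/; /ɣ/ → [p] before /p/; /ɣ/ → [d] before /d/): in every case the target segment becomes identical to its following neighbour, copying more than a single feature.
/ɣ/ is the segment targeted by the rule; it sits immediately before /ʈ/, so it assimilates completely and surfaces as [ʈ].

[gevɛʈʈa]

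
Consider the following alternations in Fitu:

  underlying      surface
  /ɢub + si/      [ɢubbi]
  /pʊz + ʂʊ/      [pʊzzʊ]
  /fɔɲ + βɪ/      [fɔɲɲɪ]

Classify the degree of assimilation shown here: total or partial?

total assimilation

The segment that alternates is /s/, which surfaces as [b] when adjacent to /b/.
The output [b] is identical to the trigger /b/ — every feature (place, manner, voicing) has been copied — so this is total assimilation.
The remaining alternations confirm this: /ʂ/ → [z] after /z/; /β/ → [ɲ] after /ɲ/ — in each case the output is a copy of the preceding consonant.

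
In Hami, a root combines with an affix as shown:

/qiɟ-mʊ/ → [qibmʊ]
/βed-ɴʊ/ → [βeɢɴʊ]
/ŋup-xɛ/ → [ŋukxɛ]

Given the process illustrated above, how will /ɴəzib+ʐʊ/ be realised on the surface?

[ɴəziɖʐʊ]

The data show regressive place assimilation: /ɟ/ → [b] before /m/; /d/ → [ɢ] before /ɴ/; /p/ → [k] before /x/. In each pair only place changes, matching the following consonant, while manner and voice stay constant.
/b/ is a voiced bilabial stop. The following trigger /ʐ/ is retroflex, so /b/ must become retroflex as well.
Changing only its place to retroflex gives [ɖ] — the voiced retroflex stop.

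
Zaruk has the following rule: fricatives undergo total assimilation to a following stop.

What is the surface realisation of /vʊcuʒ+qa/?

[vʊcuqqa]

/ʒ/ is the segment targeted by the rule; it sits immediately before /q/, so it assimilates completely and surfaces as [q].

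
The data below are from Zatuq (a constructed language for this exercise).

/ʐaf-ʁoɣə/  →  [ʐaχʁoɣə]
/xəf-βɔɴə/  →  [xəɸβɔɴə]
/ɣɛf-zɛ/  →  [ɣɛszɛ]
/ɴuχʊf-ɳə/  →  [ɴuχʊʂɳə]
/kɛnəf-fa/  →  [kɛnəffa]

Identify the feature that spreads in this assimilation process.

place

Underlying /f/ is realised as [χ] next to /ʁ/; /ʁ/ itself does not change.
/f/ is labiodental while /ʁ/ is uvular; the output [χ] is uvular, matching the trigger — so the feature that spreads is place.
The same holds elsewhere in the data: /f/ → [ɸ] before /β/ (labiodental → bilabial, matching bilabial); /f/ → [s] before /z/ (labiodental → alveolar, matching alveolar); /f/ → [ʂ] before /ɳ/ (labiodental → retroflex, matching retroflex) — only place changes, and always toward the following segment.
Nothing changes in [kɛnəffa]: there the adjacent consonants already agree in place (/f/ and /f/ are both labiodental), so this form is consistent with the same rule.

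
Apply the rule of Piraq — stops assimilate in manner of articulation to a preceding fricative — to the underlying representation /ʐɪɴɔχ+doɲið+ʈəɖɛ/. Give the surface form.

The rule targets /d/ (voiced alveolar stop), which sits after the trigger /χ/ (fricative).
The voiced alveolar fricative is [z], so /d/ → [z].
The same rule applies at the second boundary: /ʈ/ → [ʂ] next to /ð/.

[ʐɪɴɔχzoɲiðʂəɖɛ]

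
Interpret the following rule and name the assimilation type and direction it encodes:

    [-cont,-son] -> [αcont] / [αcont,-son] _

The shared variable α links the value of [cont] on the target to that of the neighbouring obstruent. [cont] distinguishes stops from fricatives — a manner-of-articulation feature — so this is manner assimilation.
Since the environment is written before the underscore, the trigger precedes the target; the direction is progressive.

progressive manner assimilation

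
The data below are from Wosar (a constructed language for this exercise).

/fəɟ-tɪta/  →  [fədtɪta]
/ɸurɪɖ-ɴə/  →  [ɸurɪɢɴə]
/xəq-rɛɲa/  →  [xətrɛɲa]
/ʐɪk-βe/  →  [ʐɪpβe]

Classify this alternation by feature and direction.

regressive place assimilation

The segment that alternates is /ɟ/, which surfaces as [d] when adjacent to /t/.
The change palatal → alveolar matches the place of the following /t/, identifying this as place assimilation.
Manner and voice are unchanged, so the assimilation is partial, not total.
Checking the remaining alternations: /ɖ/ → [ɢ] before /ɴ/ (retroflex → uvular, matching uvular); /q/ → [t] before /r/ (uvular → alveolar, matching alveolar); /k/ → [p] before /β/ (velar → bilabial, matching bilabial) — only place changes, and always toward the following segment.
Since the segment that changes precedes the conditioning segment, the assimilation is regressive.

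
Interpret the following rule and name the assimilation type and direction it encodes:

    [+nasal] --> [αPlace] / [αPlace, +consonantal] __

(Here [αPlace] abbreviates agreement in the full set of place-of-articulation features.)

The shared variable α links the value of the place features (abbreviated [Place]) on the target to the same value on the neighbouring segment, so place is the feature that assimilates.
The conditioning segment sits to the left of the focus bar, meaning the trigger precedes the segment that changes — progressive assimilation.

progressive place assimilation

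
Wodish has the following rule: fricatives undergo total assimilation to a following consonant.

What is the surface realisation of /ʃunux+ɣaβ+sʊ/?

[ʃunuɣɣassʊ]

/x/ is the segment targeted by the rule; it sits immediately before /ɣ/, so it assimilates completely and surfaces as [ɣ].
The same rule applies at the second boundary: /β/ → [s] next to /s/.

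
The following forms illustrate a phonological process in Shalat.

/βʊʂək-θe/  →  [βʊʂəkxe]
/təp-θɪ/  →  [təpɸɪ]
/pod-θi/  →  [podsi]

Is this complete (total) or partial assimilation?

The segment that alternates is /θ/, which surfaces as [x] when adjacent to /k/.
/θ/ is dental while /k/ is velar; the output [x] is velar, matching the trigger — so the feature that spreads is place.
Manner and voice are unchanged, so the assimilation is partial, not total.
Checking the remaining alternations: /θ/ → [ɸ] after /p/ (dental → bilabial, matching bilabial); /θ/ → [s] after /d/ (dental → alveolar, matching alveolar) — only place changes, and always toward the preceding segment.

partial assimilation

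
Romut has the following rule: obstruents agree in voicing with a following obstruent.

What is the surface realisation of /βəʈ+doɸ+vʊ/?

The rule targets /ʈ/ (voiceless retroflex stop), which sits before the trigger /d/ (voiced).
A voiced retroflex stop is [ɖ], so the surface segment is [ɖ].
At the second juncture, /ɸ/ likewise becomes [β] adjacent to /v/.

[βəɖdoβvʊ]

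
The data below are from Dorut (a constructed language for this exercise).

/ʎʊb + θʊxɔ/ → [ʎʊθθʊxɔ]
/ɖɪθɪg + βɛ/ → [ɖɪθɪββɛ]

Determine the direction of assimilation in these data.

Underlying /b/ is realised as [θ] next to /θ/; /θ/ itself does not change.
The output [θ] is identical to the trigger /θ/ — every feature (place, manner, voicing) has been copied — so this is total assimilation.
The other form behaves the same way: /g/ → [β] before /β/ — in each case the output is a copy of the following consonant.
The trigger is the following segment, so the direction is regressive (anticipatory).

regressive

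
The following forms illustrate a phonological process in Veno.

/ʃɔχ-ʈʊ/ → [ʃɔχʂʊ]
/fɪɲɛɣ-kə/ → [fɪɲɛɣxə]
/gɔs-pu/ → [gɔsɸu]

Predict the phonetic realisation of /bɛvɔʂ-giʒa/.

[bɛvɔʂɣiʒa]

The data show progressive manner assimilation: /ʈ/ → [ʂ] after /χ/; /k/ → [x] after /ɣ/; /p/ → [ɸ] after /s/. In each pair only manner changes, matching the preceding consonant, while place and voice stay constant.
/g/ is a voiced velar stop. The preceding trigger /ʂ/ is a fricative, so /g/ must become a fricative as well.
A voiced velar fricative is [ɣ], so the surface segment is [ɣ].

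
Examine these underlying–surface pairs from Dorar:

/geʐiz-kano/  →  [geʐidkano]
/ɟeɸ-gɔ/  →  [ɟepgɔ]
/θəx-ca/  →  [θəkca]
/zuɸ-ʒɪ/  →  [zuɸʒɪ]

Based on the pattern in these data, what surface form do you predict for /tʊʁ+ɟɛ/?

The data show regressive manner assimilation: /z/ → [d] before /k/; /ɸ/ → [p] before /g/; /x/ → [k] before /c/. In each pair only manner changes, matching the following consonant, while place and voice stay constant.
Nothing changes in [zuɸʒɪ]: there the adjacent consonants already agree in manner (/ɸ/ and /ʒ/ are both fricatives), so this form is consistent with the same rule.
The rule targets /ʁ/ (voiced uvular fricative), which sits before the trigger /ɟ/ (stop).
A voiced uvular stop is [ɢ], so the surface segment is [ɢ].

[tʊɢɟɛ]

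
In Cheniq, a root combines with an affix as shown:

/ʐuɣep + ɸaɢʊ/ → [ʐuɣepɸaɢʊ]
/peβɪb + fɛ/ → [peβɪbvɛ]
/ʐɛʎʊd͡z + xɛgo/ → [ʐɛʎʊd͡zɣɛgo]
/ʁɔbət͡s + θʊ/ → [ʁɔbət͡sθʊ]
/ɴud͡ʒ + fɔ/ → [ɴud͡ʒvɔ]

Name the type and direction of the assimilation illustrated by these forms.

progressive voicing assimilation

The segment that alternates is /f/, which surfaces as [v] when adjacent to /b/.
The change voiceless → voiced matches the voicing of the preceding /b/, identifying this as voicing assimilation.
Place and manner are unchanged, so the assimilation is partial, not total.
The same holds elsewhere in the data: /x/ → [ɣ] after /d͡z/ (voiceless → voiced, matching voiced); /f/ → [v] after /d͡ʒ/ (voiceless → voiced, matching voiced) — only voicing changes, and always toward the preceding segment.
No alternation appears in [ʐuɣepɸaɢʊ], [ʁɔbət͡sθʊ]: there the adjacent consonants already agree in voicing (/ɸ/ and /p/ are both voiceless; /θ/ and /t͡s/ are both voiceless), so these forms are consistent with the same rule.
The trigger is the preceding segment, so the direction is progressive (perseverative).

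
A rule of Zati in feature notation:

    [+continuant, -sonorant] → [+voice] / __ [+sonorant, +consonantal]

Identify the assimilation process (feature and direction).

regressive voicing assimilation

The target ([+continuant, -sonorant], fricatives) acquires [+voice] next to a sonorant consonant ([+sonorant, +consonantal]) — it takes on the voicing of its neighbour, so the feature that spreads is voicing.
Since the environment is written after the underscore, the trigger follows the target; the direction is regressive.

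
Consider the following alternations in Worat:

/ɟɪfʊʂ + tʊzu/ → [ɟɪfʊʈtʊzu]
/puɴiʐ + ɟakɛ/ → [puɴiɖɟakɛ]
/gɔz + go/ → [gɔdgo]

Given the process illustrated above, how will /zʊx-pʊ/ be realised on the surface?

[zʊkpʊ]

The data show regressive manner assimilation: /ʂ/ → [ʈ] before /t/; /ʐ/ → [ɖ] before /ɟ/; /z/ → [d] before /g/. In each pair only manner changes, matching the following consonant, while place and voice stay constant.
/x/ is a voiceless velar fricative. The following trigger /p/ is a stop, so /x/ must become a stop as well.
The voiceless velar stop is [k], so /x/ → [k].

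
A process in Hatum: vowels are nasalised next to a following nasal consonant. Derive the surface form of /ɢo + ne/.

[ɢõne]

/o/ sits next to the nasal /n/ and is therefore nasalised to [õ].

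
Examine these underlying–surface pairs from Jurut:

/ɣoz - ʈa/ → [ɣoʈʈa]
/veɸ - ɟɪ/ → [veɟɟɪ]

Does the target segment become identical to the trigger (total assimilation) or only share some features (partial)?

total assimilation

The segment that alternates is /z/, which surfaces as [ʈ] when adjacent to /ʈ/.
The output [ʈ] is identical to the trigger /ʈ/ — every feature (place, manner, voicing) has been copied — so this is total assimilation.
The remaining alternation confirms this: /ɸ/ → [ɟ] before /ɟ/ — in each case the output is a copy of the following consonant.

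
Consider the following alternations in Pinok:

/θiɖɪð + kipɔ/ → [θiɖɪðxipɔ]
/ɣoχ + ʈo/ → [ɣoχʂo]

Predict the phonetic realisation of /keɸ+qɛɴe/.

The data show progressive manner assimilation: /k/ → [x] after /ð/; /ʈ/ → [ʂ] after /χ/. In each pair only manner changes, matching the preceding consonant, while place and voice stay constant.
The rule targets /q/ (voiceless uvular stop), which sits after the trigger /ɸ/ (fricative).
A voiceless uvular fricative is [χ], so the surface segment is [χ].

[keɸχɛɴe]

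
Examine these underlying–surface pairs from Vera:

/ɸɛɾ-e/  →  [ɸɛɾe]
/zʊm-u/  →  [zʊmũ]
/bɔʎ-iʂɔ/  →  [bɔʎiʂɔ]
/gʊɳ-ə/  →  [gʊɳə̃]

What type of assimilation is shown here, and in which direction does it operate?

The vowel /u/ surfaces as nasalised [ũ] next to the preceding nasal /m/ — it has acquired the [+nasal] feature of its neighbour.
Likewise in the remaining data: /ə/ → [ə̃] after /ɳ/ — each time a vowel is nasalised next to a preceding nasal.
No change occurs in [ɸɛɾe], [bɔʎiʂɔ] because the vowel at the boundary is adjacent to an oral consonant, not a nasal (/e/ next to /ɾ/; /i/ next to /ʎ/).
Because the conditioning nasal is to the left of the vowel that changes, the process is progressive (perseverative).

progressive nasality assimilation (vowel nasalisation)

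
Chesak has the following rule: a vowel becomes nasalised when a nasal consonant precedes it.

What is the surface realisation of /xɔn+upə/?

The vowel /u/ is adjacent to the preceding nasal /n/, so it acquires [+nasal] and surfaces as [ũ].

[xɔnũpə]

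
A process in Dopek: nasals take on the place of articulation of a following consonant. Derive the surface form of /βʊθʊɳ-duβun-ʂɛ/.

The rule targets /ɳ/ (voiced retroflex nasal), which sits before the trigger /d/ (alveolar).
Changing only its place to alveolar gives [n] — the voiced alveolar nasal.
At the second juncture, /n/ likewise becomes [ɳ] adjacent to /ʂ/.

[βʊθʊnduβuɳʂɛ]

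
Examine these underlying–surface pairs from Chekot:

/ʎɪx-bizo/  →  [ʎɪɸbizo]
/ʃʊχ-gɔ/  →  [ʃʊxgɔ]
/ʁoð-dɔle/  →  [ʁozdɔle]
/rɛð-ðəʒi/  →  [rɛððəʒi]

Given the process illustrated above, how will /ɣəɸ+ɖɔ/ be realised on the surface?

The data show regressive place assimilation: /x/ → [ɸ] before /b/; /χ/ → [x] before /g/; /ð/ → [z] before /d/. In each pair only place changes, matching the following consonant, while manner and voice stay constant.
Nothing changes in [rɛððəʒi]: there the adjacent consonants already agree in place (/ð/ and /ð/ are both dental), so this form is consistent with the same rule.
The rule targets /ɸ/ (voiceless bilabial fricative), which sits before the trigger /ɖ/ (retroflex).
A voiceless retroflex fricative is [ʂ], so the surface segment is [ʂ].

[ɣəʂɖɔ]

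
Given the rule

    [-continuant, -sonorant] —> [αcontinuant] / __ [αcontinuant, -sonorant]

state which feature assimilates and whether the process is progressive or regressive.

regressive manner assimilation

The shared variable α links the value of [continuant] on the target to that of the neighbouring obstruent. [continuant] distinguishes stops from fricatives — a manner-of-articulation feature — so this is manner assimilation.
Since the environment is written after the underscore, the trigger follows the target; the direction is regressive.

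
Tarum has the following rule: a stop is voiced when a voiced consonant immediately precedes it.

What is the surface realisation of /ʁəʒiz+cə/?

[ʁəʒizɟə]

The rule targets /c/ (voiceless palatal stop), which sits after the trigger /z/ (voiced).
The voiced palatal stop is [ɟ], so /c/ → [ɟ].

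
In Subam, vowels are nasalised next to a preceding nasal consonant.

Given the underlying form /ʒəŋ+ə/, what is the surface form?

/ə/ sits next to the nasal /ŋ/ and is therefore nasalised to [ə̃].

[ʒəŋə̃]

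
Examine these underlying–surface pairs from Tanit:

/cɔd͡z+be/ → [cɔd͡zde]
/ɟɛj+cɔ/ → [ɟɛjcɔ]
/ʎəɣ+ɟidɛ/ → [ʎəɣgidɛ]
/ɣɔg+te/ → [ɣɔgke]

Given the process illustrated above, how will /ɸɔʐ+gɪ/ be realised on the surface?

The data show progressive place assimilation: /b/ → [d] after /d͡z/; /ɟ/ → [g] after /ɣ/; /t/ → [k] after /g/. In each pair only place changes, matching the preceding consonant, while manner and voice stay constant.
Nothing changes in [ɟɛjcɔ]: there the adjacent consonants already agree in place (/c/ and /j/ are both palatal), so this form is consistent with the same rule.
The rule targets /g/ (voiced velar stop), which sits after the trigger /ʐ/ (retroflex).
The voiced retroflex stop is [ɖ], so /g/ → [ɖ].

[ɸɔʐɖɪ]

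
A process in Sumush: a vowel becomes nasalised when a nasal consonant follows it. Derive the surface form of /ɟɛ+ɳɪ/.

/ɛ/ sits next to the nasal /ɳ/ and is therefore nasalised to [ɛ̃].

[ɟɛ̃ɳɪ]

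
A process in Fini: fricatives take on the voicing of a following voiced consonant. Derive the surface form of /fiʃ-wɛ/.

The rule targets /ʃ/ (voiceless postalveolar fricative), which sits before the trigger /w/ (voiced).
Changing only its voicing to voiced gives [ʒ] — the voiced postalveolar fricative.

[fiʒwɛ]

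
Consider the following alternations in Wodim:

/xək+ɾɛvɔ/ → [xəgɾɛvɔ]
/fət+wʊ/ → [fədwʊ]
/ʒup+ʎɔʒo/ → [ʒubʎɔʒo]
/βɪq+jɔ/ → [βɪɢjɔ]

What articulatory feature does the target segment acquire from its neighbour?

voicing

Comparing underlying and surface forms, /k/ → [g] is the alternation; the neighbouring /ɾ/ is constant.
The change voiceless → voiced matches the voicing of the following /ɾ/, identifying this as voicing assimilation.
The other alternating forms pattern the same way: /t/ → [d] before /w/ (voiceless → voiced, matching voiced); /p/ → [b] before /ʎ/ (voiceless → voiced, matching voiced); /q/ → [ɢ] before /j/ (voiceless → voiced, matching voiced) — only voicing changes, and always toward the following segment.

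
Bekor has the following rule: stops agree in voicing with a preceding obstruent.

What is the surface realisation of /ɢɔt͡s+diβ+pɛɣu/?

/d/ is a voiced alveolar stop. The preceding trigger /t͡s/ is voiceless, so /d/ must become voiceless as well.
Changing only its voicing to voiceless gives [t] — the voiceless alveolar stop.
At the second juncture, /p/ likewise becomes [b] adjacent to /β/.

[ɢɔt͡stiβbɛɣu]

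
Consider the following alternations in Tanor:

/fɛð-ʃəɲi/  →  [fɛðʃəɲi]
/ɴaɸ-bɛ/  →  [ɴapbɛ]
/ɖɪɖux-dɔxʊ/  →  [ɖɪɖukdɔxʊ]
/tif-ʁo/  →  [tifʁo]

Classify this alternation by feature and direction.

regressive manner assimilation

The segment that alternates is /ɸ/, which surfaces as [p] when adjacent to /b/.
The change fricative → stop matches the manner of the following /b/, identifying this as manner assimilation.
Place and voice are unchanged, so the assimilation is partial, not total.
The same holds elsewhere in the data: /x/ → [k] before /d/ (fricative → stop, matching a stop) — only manner changes, and always toward the following segment.
No alternation appears in [fɛðʃəɲi], [tifʁo]: there the adjacent consonants already agree in manner (/ð/ and /ʃ/ are both fricatives; /f/ and /ʁ/ are both fricatives), so these forms are consistent with the same rule.
Since the segment that changes precedes the conditioning segment, the assimilation is regressive.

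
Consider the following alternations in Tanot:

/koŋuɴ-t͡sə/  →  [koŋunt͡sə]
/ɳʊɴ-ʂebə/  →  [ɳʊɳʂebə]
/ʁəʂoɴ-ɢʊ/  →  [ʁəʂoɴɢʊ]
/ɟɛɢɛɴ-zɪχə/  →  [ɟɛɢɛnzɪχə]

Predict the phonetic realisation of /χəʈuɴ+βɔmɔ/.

The data show regressive place assimilation: /ɴ/ → [n] before /t͡s/; /ɴ/ → [ɳ] before /ʂ/; /ɴ/ → [n] before /z/. In each pair only place changes, matching the following consonant, while manner and voice stay constant.
Nothing changes in [ʁəʂoɴɢʊ]: there the adjacent consonants already agree in place (/ɴ/ and /ɢ/ are both uvular), so this form is consistent with the same rule.
The rule targets /ɴ/ (voiced uvular nasal), which sits before the trigger /β/ (bilabial).
Changing only its place to bilabial gives [m] — the voiced bilabial nasal.

[χəʈumβɔmɔ]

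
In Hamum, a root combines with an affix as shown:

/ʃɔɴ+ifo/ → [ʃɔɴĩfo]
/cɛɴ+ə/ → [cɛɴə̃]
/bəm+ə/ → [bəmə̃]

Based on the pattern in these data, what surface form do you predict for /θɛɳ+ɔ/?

[θɛɳɔ̃]

The data show progressive nasality assimilation (vowel nasalisation): /i/ → [ĩ] after /ɴ/; /ə/ → [ə̃] after /ɴ/; /ə/ → [ə̃] after /m/ — a vowel is nasalised by an immediately preceding nasal consonant.
The vowel /ɔ/ is adjacent to the preceding nasal /ɳ/, so it acquires [+nasal] and surfaces as [ɔ̃].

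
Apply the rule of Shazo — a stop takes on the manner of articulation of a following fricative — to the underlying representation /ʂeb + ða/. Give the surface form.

/b/ is a voiced bilabial stop. The following trigger /ð/ is a fricative, so /b/ must become a fricative as well.
The voiced bilabial fricative is [β], so /b/ → [β].

[ʂeβða]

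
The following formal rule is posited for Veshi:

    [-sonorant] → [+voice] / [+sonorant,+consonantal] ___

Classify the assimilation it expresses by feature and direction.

progressive voicing assimilation

The target ([-sonorant], obstruents) acquires [+voice] next to a sonorant consonant ([+sonorant,+consonantal]) — it takes on the voicing of its neighbour, so the feature that spreads is voicing.
The conditioning segment sits to the left of the focus bar, meaning the trigger precedes the segment that changes — progressive assimilation.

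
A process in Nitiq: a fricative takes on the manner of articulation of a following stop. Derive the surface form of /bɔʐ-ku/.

[bɔɖku]

The rule targets /ʐ/ (voiced retroflex fricative), which sits before the trigger /k/ (stop).
A voiced retroflex stop is [ɖ], so the surface segment is [ɖ].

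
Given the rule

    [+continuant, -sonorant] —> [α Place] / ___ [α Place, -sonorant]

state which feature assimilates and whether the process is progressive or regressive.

regressive place assimilation

The shared variable α links the value of the place features (abbreviated [Place]) on the target to the same value on the neighbouring segment, so place is the feature that assimilates.
Since the environment is written after the underscore, the trigger follows the target; the direction is regressive.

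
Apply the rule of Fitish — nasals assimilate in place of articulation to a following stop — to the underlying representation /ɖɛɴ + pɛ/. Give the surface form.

/ɴ/ is a voiced uvular nasal. The following trigger /p/ is bilabial, so /ɴ/ must become bilabial as well.
A voiced bilabial nasal is [m], so the surface segment is [m].

[ɖɛmpɛ]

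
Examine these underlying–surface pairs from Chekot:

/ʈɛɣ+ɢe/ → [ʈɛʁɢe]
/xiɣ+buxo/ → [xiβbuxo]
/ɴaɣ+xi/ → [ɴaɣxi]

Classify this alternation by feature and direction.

regressive place assimilation

Comparing underlying and surface forms, /ɣ/ → [ʁ] is the alternation; the neighbouring /ɢ/ is constant.
The change velar → uvular matches the place of the following /ɢ/, identifying this as place assimilation.
Manner and voice are unchanged, so the assimilation is partial, not total.
The same holds elsewhere in the data: /ɣ/ → [β] before /b/ (velar → bilabial, matching bilabial) — only place changes, and always toward the following segment.
Nothing changes in [ɴaɣxi]: there the adjacent consonants already agree in place (/ɣ/ and /x/ are both velar), so this form is consistent with the same rule.
The trigger is the following segment, so the direction is regressive (anticipatory).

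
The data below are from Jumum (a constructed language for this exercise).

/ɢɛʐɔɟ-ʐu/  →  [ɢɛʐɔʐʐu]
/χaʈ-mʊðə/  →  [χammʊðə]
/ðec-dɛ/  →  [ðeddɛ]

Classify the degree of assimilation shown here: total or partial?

Comparing underlying and surface forms, /ɟ/ → [ʐ] is the alternation; the neighbouring /ʐ/ is constant.
The output [ʐ] is identical to the trigger /ʐ/ — every feature (place, manner, voicing) has been copied — so this is total assimilation.
The remaining alternations confirm this: /ʈ/ → [m] before /m/; /c/ → [d] before /d/ — in each case the output is a copy of the following consonant.

total assimilation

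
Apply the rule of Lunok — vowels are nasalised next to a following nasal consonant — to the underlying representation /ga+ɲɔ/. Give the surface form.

/a/ sits next to the nasal /ɲ/ and is therefore nasalised to [ã].

[gãɲɔ]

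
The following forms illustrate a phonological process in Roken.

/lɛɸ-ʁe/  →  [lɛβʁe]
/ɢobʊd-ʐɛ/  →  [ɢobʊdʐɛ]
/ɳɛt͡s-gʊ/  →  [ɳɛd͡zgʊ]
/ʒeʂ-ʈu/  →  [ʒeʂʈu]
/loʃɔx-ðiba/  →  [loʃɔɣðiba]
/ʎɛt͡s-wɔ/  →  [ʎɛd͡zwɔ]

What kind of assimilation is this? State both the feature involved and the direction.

Underlying /ɸ/ is realised as [β] next to /ʁ/; /ʁ/ itself does not change.
/ɸ/ is voiceless while /ʁ/ is voiced; the output [β] is voiced, matching the trigger — so the feature that spreads is voicing.
Place and manner are unchanged, so the assimilation is partial, not total.
Checking the remaining alternations: /t͡s/ → [d͡z] before /g/ (voiceless → voiced, matching voiced); /x/ → [ɣ] before /ð/ (voiceless → voiced, matching voiced); /t͡s/ → [d͡z] before /w/ (voiceless → voiced, matching voiced) — only voicing changes, and always toward the following segment.
No alternation appears in [ɢobʊdʐɛ], [ʒeʂʈu]: there the adjacent consonants already agree in voicing (/d/ and /ʐ/ are both voiced; /ʂ/ and /ʈ/ are both voiceless), so these forms are consistent with the same rule.
Since the segment that changes precedes the conditioning segment, the assimilation is regressive.

regressive voicing assimilation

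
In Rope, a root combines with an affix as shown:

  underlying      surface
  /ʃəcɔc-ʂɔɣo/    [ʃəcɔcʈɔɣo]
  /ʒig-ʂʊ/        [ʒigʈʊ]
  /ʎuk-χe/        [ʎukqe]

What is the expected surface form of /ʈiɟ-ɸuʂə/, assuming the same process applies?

The data show progressive manner assimilation: /ʂ/ → [ʈ] after /c/; /ʂ/ → [ʈ] after /g/; /χ/ → [q] after /k/. In each pair only manner changes, matching the preceding consonant, while place and voice stay constant.
/ɸ/ is a voiceless bilabial fricative. The preceding trigger /ɟ/ is a stop, so /ɸ/ must become a stop as well.
The voiceless bilabial stop is [p], so /ɸ/ → [p].

[ʈiɟpuʂə]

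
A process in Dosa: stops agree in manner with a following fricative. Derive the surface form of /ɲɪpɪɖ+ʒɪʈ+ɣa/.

/ɖ/ is a voiced retroflex stop. The following trigger /ʒ/ is a fricative, so /ɖ/ must become a fricative as well.
A voiced retroflex fricative is [ʐ], so the surface segment is [ʐ].
The same rule applies at the second boundary: /ʈ/ → [ʂ] next to /ɣ/.

[ɲɪpɪʐʒɪʂɣa]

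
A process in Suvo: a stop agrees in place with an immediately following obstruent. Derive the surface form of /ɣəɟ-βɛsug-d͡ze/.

The rule targets /ɟ/ (voiced palatal stop), which sits before the trigger /β/ (bilabial).
Changing only its place to bilabial gives [b] — the voiced bilabial stop.
At the second juncture, /g/ likewise becomes [d] adjacent to /d͡z/.

[ɣəbβɛsudd͡ze]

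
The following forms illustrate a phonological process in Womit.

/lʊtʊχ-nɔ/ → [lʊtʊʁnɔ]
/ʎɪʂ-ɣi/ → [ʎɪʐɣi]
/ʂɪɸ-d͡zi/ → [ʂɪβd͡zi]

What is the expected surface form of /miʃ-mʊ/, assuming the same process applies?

The data show regressive voicing assimilation: /χ/ → [ʁ] before /n/; /ʂ/ → [ʐ] before /ɣ/; /ɸ/ → [β] before /d͡z/. In each pair only voicing changes, matching the following consonant, while place and manner stay constant.
The rule targets /ʃ/ (voiceless postalveolar fricative), which sits before the trigger /m/ (voiced).
The voiced postalveolar fricative is [ʒ], so /ʃ/ → [ʒ].

[miʒmʊ]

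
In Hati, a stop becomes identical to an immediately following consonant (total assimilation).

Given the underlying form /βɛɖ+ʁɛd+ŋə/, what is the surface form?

[βɛʁʁɛŋŋə]

/ɖ/ is the segment targeted by the rule; it sits immediately before /ʁ/, so it assimilates completely and surfaces as [ʁ].
At the second juncture, /d/ likewise becomes [ŋ] adjacent to /ŋ/.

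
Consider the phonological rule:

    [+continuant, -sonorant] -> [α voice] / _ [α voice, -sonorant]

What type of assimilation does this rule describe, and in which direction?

The rule copies [voice] from the environment onto the target, so the assimilating feature is voicing.
The conditioning segment sits to the right of the focus bar, meaning the trigger follows the segment that changes — regressive assimilation.

regressive voicing assimilation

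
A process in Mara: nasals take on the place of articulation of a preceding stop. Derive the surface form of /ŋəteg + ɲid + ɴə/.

[ŋətegŋidnə]

/ɲ/ is a voiced palatal nasal. The preceding trigger /g/ is velar, so /ɲ/ must become velar as well.
The voiced velar nasal is [ŋ], so /ɲ/ → [ŋ].
The same rule applies at the second boundary: /ɴ/ → [n] next to /d/.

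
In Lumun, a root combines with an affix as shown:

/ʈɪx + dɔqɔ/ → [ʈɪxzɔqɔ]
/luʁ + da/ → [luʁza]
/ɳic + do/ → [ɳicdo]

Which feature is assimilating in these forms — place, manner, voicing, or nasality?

manner

The segment that alternates is /d/, which surfaces as [z] when adjacent to /x/.
/d/ is a stop while /x/ is a fricative; the output [z] is a fricative, matching the trigger — so the feature that spreads is manner.
The other alternating form patterns the same way: /d/ → [z] after /ʁ/ (stop → fricative, matching a fricative) — only manner changes, and always toward the preceding segment.
No alternation appears in [ɳicdo]: there the adjacent consonants already agree in manner (/d/ and /c/ are both stops), so this form is consistent with the same rule.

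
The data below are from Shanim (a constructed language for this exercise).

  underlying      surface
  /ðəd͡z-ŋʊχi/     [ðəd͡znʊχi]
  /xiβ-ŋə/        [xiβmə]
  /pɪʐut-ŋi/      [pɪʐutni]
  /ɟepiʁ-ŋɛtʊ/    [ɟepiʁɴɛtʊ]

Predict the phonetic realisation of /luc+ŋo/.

The data show progressive place assimilation: /ŋ/ → [n] after /d͡z/; /ŋ/ → [m] after /β/; /ŋ/ → [n] after /t/; /ŋ/ → [ɴ] after /ʁ/. In each pair only place changes, matching the preceding consonant, while manner and voice stay constant.
The rule targets /ŋ/ (voiced velar nasal), which sits after the trigger /c/ (palatal).
A voiced palatal nasal is [ɲ], so the surface segment is [ɲ].

[lucɲo]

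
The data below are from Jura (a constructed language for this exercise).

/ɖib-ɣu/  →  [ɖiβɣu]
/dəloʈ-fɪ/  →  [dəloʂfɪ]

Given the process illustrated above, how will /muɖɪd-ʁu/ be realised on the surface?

[muɖɪzʁu]

The data show regressive manner assimilation: /b/ → [β] before /ɣ/; /ʈ/ → [ʂ] before /f/. In each pair only manner changes, matching the following consonant, while place and voice stay constant.
/d/ is a voiced alveolar stop. The following trigger /ʁ/ is a fricative, so /d/ must become a fricative as well.
A voiced alveolar fricative is [z], so the surface segment is [z].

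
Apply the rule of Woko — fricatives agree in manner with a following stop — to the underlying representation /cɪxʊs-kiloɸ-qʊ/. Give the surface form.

/s/ is a voiceless alveolar fricative. The following trigger /k/ is a stop, so /s/ must become a stop as well.
The voiceless alveolar stop is [t], so /s/ → [t].
The same rule applies at the second boundary: /ɸ/ → [p] next to /q/.

[cɪxʊtkilopqʊ]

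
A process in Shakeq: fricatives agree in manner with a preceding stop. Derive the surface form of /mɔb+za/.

/z/ is a voiced alveolar fricative. The preceding trigger /b/ is a stop, so /z/ must become a stop as well.
Changing only its manner to stop gives [d] — the voiced alveolar stop.

[mɔbda]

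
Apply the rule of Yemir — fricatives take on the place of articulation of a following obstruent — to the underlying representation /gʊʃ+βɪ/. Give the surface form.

[gʊɸβɪ]

The rule targets /ʃ/ (voiceless postalveolar fricative), which sits before the trigger /β/ (bilabial).
A voiceless bilabial fricative is [ɸ], so the surface segment is [ɸ].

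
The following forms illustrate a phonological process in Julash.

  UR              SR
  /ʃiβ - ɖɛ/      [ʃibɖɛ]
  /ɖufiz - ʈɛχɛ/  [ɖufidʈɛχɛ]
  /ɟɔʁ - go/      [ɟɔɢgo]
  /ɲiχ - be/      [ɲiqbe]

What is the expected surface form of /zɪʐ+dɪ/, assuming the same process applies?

[zɪɖdɪ]

The data show regressive manner assimilation: /β/ → [b] before /ɖ/; /z/ → [d] before /ʈ/; /ʁ/ → [ɢ] before /g/; /χ/ → [q] before /b/. In each pair only manner changes, matching the following consonant, while place and voice stay constant.
The rule targets /ʐ/ (voiced retroflex fricative), which sits before the trigger /d/ (stop).
A voiced retroflex stop is [ɖ], so the surface segment is [ɖ].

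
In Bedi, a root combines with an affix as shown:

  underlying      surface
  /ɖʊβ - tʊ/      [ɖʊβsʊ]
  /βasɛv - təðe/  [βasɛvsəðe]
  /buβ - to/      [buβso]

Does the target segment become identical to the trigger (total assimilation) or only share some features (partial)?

partial assimilation

Comparing underlying and surface forms, /t/ → [s] is the alternation; the neighbouring /β/ is constant.
/t/ is a stop while /β/ is a fricative; the output [s] is a fricative, matching the trigger — so the feature that spreads is manner.
Place and voice are unchanged, so the assimilation is partial, not total.
Checking the remaining alternation: /t/ → [s] after /v/ (stop → fricative, matching a fricative) — only manner changes, and always toward the preceding segment.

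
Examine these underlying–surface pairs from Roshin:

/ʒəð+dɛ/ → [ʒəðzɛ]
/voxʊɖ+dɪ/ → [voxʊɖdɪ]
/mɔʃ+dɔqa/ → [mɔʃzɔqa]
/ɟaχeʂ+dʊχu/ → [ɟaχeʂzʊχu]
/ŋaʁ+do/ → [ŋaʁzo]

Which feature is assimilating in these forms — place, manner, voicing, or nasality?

The segment that alternates is /d/, which surfaces as [z] when adjacent to /ð/.
The change stop → fricative matches the manner of the preceding /ð/, identifying this as manner assimilation.
Checking the remaining alternations: /d/ → [z] after /ʃ/ (stop → fricative, matching a fricative); /d/ → [z] after /ʂ/ (stop → fricative, matching a fricative); /d/ → [z] after /ʁ/ (stop → fricative, matching a fricative) — only manner changes, and always toward the preceding segment.
Nothing changes in [voxʊɖdɪ]: there the adjacent consonants already agree in manner (/d/ and /ɖ/ are both stops), so this form is consistent with the same rule.

manner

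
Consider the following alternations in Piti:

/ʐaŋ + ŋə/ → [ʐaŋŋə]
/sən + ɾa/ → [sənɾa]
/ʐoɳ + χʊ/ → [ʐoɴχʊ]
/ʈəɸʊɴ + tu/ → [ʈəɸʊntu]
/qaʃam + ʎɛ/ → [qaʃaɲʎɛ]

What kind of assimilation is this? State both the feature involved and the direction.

Comparing underlying and surface forms, /ɳ/ → [ɴ] is the alternation; the neighbouring /χ/ is constant.
The change retroflex → uvular matches the place of the following /χ/, identifying this as place assimilation.
Manner and voice are unchanged, so the assimilation is partial, not total.
Checking the remaining alternations: /ɴ/ → [n] before /t/ (uvular → alveolar, matching alveolar); /m/ → [ɲ] before /ʎ/ (bilabial → palatal, matching palatal) — only place changes, and always toward the following segment.
Nothing changes in [ʐaŋŋə], [sənɾa]: there the adjacent consonants already agree in place (/ŋ/ and /ŋ/ are both velar; /n/ and /ɾ/ are both alveolar), so these forms are consistent with the same rule.
Since the segment that changes precedes the conditioning segment, the assimilation is regressive.

regressive place assimilation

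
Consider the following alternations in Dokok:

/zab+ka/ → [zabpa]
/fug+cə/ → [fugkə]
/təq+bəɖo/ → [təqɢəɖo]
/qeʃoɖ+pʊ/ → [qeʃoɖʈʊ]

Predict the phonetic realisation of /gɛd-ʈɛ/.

The data show progressive place assimilation: /k/ → [p] after /b/; /c/ → [k] after /g/; /b/ → [ɢ] after /q/; /p/ → [ʈ] after /ɖ/. In each pair only place changes, matching the preceding consonant, while manner and voice stay constant.
/ʈ/ is a voiceless retroflex stop. The preceding trigger /d/ is alveolar, so /ʈ/ must become alveolar as well.
Changing only its place to alveolar gives [t] — the voiceless alveolar stop.

[gɛdtɛ]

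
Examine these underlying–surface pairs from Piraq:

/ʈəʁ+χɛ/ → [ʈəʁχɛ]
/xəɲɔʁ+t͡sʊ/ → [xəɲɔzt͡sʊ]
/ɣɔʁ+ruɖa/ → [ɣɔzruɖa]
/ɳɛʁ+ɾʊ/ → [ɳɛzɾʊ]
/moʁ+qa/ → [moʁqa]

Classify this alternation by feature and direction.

regressive place assimilation

The segment that alternates is /ʁ/, which surfaces as [z] when adjacent to /t͡s/.
/ʁ/ is uvular while /t͡s/ is alveolar; the output [z] is alveolar, matching the trigger — so the feature that spreads is place.
Manner and voice are unchanged, so the assimilation is partial, not total.
The other alternating forms pattern the same way: /ʁ/ → [z] before /r/ (uvular → alveolar, matching alveolar); /ʁ/ → [z] before /ɾ/ (uvular → alveolar, matching alveolar) — only place changes, and always toward the following segment.
No alternation appears in [ʈəʁχɛ], [moʁqa]: there the adjacent consonants already agree in place (/ʁ/ and /χ/ are both uvular; /ʁ/ and /q/ are both uvular), so these forms are consistent with the same rule.
The trigger is the following segment, so the direction is regressive (anticipatory).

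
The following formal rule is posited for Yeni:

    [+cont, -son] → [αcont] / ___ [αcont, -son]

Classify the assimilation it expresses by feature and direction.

The shared variable α links the value of [cont] on the target to that of the neighbouring obstruent. [cont] distinguishes stops from fricatives — a manner-of-articulation feature — so this is manner assimilation.
Since the environment is written after the underscore, the trigger follows the target; the direction is regressive.

regressive manner assimilation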